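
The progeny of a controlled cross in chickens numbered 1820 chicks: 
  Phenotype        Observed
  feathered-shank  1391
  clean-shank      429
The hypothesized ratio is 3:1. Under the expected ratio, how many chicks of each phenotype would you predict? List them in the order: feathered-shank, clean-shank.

1365, 455

The 3:1 ratio has 4 parts, so with N = 1820 the expected counts are:
  feathered-shank: 1820 × 3/4 = 1365
  clean-shank: 1820 × 1/4 = 455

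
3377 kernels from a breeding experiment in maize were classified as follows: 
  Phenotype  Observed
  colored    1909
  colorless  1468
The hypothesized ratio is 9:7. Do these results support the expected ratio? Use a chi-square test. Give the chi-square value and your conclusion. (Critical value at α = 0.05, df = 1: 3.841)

0.107; consistent

Total ratio parts = 16. Expected numbers out of 3377:
  colored: 3377 × 9/16 = 1899.5625
  colorless: 3377 × 7/16 = 1477.4375
χ² = Σ (O − E)² / E
  colored: (1909 − 1899.5625)² / 1899.5625 = 0.0469
  colorless: (1468 − 1477.4375)² / 1477.4375 = 0.0603
χ² = 0.0469 + 0.0603 = 0.1072 ≈ 0.107
Degrees of freedom = 2 − 1 = 1; critical value at α = 0.05 is 3.841.
Since 0.107 < 3.841, we fail to reject the null hypothesis — the data are consistent with the 9:7 ratio.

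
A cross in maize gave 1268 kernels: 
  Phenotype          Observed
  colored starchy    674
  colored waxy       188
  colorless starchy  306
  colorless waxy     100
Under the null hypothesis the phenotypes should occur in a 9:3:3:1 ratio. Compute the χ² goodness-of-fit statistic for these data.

Under the 9:3:3:1 hypothesis (Σ ratio = 16, N = 1268):
  colored starchy: 1268 × 9/16 = 713.25
  colored waxy: 1268 × 3/16 = 237.75
  colorless starchy: 1268 × 3/16 = 237.75
  colorless waxy: 1268 × 1/16 = 79.25
χ² = Σ (O − E)² / E
  colored starchy: (674 − 713.25)² / 713.25 = 2.1599
  colored waxy: (188 − 237.75)² / 237.75 = 10.4104
  colorless starchy: (306 − 237.75)² / 237.75 = 19.5923
  colorless waxy: (100 − 79.25)² / 79.25 = 5.4330
χ² = 2.1599 + 10.4104 + 19.5923 + 5.4330 = 37.5956 ≈ 37.596

37.596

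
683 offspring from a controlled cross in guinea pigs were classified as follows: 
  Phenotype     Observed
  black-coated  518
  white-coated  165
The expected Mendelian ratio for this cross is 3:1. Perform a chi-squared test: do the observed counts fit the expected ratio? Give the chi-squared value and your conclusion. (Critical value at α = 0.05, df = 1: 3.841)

0.258; consistent

Under the 3:1 hypothesis (Σ ratio = 4, N = 683):
  black-coated: 683 × 3/4 = 512.25
  white-coated: 683 × 1/4 = 170.75
χ² = Σ (O − E)² / E
  black-coated: (518 − 512.25)² / 512.25 = 0.0645
  white-coated: (165 − 170.75)² / 170.75 = 0.1936
χ² = 0.0645 + 0.1936 = 0.2581 ≈ 0.258
Degrees of freedom = 2 − 1 = 1; critical value at α = 0.05 is 3.841.
Since 0.258 < 3.841, we fail to reject the null hypothesis — the data are consistent with the 3:1 ratio.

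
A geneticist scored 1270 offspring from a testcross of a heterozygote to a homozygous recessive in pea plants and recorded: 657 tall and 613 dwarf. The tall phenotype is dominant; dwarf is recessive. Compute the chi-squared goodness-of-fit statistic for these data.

A testcross of a heterozygote (Aa × aa) gives a 1:1 phenotypic ratio.
Under the 1:1 hypothesis (Σ ratio = 2, N = 1270):
  tall: 1270 × 1/2 = 635
  dwarf: 1270 × 1/2 = 635
χ² = Σ (O − E)² / E
  tall: (657 − 635)² / 635 = 0.7622
  dwarf: (613 − 635)² / 635 = 0.7622
χ² = 0.7622 + 0.7622 = 1.5244 ≈ 1.524

1.524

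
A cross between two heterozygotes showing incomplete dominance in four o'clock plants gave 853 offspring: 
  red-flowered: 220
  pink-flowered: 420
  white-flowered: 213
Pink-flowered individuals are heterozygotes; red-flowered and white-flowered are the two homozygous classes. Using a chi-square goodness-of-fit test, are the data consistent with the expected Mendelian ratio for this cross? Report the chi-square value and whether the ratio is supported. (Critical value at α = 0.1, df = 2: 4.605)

With incomplete dominance, a heterozygote × heterozygote cross gives a 1:2:1 phenotypic ratio.
Total ratio parts = 4. Expected numbers out of 853:
  red-flowered: 853 × 1/4 = 213.25
  pink-flowered: 853 × 2/4 = 426.5
  white-flowered: 853 × 1/4 = 213.25
χ² = Σ (O − E)² / E
  red-flowered: (220 − 213.25)² / 213.25 = 0.2137
  pink-flowered: (420 − 426.5)² / 426.5 = 0.0991
  white-flowered: (213 − 213.25)² / 213.25 = 0.0003
χ² = 0.2137 + 0.0991 + 0.0003 = 0.3131 ≈ 0.313
Degrees of freedom = 3 − 1 = 2; critical value at α = 0.1 is 4.605.
Since 0.313 < 4.605, we fail to reject the null hypothesis — the data are consistent with the 1:2:1 ratio.

0.313; consistent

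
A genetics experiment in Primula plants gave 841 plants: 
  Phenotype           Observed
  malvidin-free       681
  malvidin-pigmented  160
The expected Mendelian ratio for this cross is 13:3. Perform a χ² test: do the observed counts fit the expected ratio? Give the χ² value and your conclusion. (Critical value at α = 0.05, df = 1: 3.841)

0.042; consistent

Expected counts for N = 841 under a 13:3 ratio (total parts = 16):
  malvidin-free: 841 × 13/16 = 683.3125
  malvidin-pigmented: 841 × 3/16 = 157.6875
χ² = Σ (O − E)² / E
  malvidin-free: (681 − 683.3125)² / 683.3125 = 0.0078
  malvidin-pigmented: (160 − 157.6875)² / 157.6875 = 0.0339
χ² = 0.0078 + 0.0339 = 0.0417 ≈ 0.042
Degrees of freedom = 2 − 1 = 1; critical value at α = 0.05 is 3.841.
Since 0.042 < 3.841, we fail to reject the null hypothesis — the data are consistent with the 13:3 ratio.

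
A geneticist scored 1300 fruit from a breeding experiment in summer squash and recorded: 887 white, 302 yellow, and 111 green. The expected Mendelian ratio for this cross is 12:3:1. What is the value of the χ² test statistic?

The 12:3:1 ratio has 16 parts, so with N = 1300 the expected counts are:
  white: 1300 × 12/16 = 975
  yellow: 1300 × 3/16 = 243.75
  green: 1300 × 1/16 = 81.25
χ² = Σ (O − E)² / E
  white: (887 − 975)² / 975 = 7.9426
  yellow: (302 − 243.75)² / 243.75 = 13.9203
  green: (111 − 81.25)² / 81.25 = 10.8931
χ² = 7.9426 + 13.9203 + 10.8931 = 32.756

32.756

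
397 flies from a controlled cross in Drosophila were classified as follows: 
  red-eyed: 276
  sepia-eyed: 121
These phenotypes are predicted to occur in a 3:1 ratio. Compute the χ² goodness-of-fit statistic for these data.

Expected counts for N = 397 under a 3:1 ratio (total parts = 4):
  red-eyed: 397 × 3/4 = 297.75
  sepia-eyed: 397 × 1/4 = 99.25
χ² = Σ (O − E)² / E
  red-eyed: (276 − 297.75)² / 297.75 = 1.5888
  sepia-eyed: (121 − 99.25)² / 99.25 = 4.7664
χ² = 1.5888 + 4.7664 = 6.3552 ≈ 6.355

6.355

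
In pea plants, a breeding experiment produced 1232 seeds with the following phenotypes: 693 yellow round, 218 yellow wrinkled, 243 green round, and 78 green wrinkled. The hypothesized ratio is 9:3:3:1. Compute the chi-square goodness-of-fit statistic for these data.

1.368

Total ratio parts = 16. Expected numbers out of 1232:
  yellow round: 1232 × 9/16 = 693
  yellow wrinkled: 1232 × 3/16 = 231
  green round: 1232 × 3/16 = 231
  green wrinkled: 1232 × 1/16 = 77
χ² = Σ (O − E)² / E
  yellow round: (693 − 693)² / 693 = 0.0000
  yellow wrinkled: (218 − 231)² / 231 = 0.7316
  green round: (243 − 231)² / 231 = 0.6234
  green wrinkled: (78 − 77)² / 77 = 0.0130
χ² = 0.0000 + 0.7316 + 0.6234 + 0.0130 = 1.368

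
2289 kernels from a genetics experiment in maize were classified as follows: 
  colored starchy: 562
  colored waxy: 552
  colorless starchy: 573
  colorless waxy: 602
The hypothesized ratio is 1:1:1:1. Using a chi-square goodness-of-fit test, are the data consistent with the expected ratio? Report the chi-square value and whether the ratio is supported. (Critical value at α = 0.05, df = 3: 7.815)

The 1:1:1:1 ratio has 4 parts, so with N = 2289 the expected counts are:
  colored starchy: 2289 × 1/4 = 572.25
  colored waxy: 2289 × 1/4 = 572.25
  colorless starchy: 2289 × 1/4 = 572.25
  colorless waxy: 2289 × 1/4 = 572.25
χ² = Σ (O − E)² / E
  colored starchy: (562 − 572.25)² / 572.25 = 0.1836
  colored waxy: (552 − 572.25)² / 572.25 = 0.7166
  colorless starchy: (573 − 572.25)² / 572.25 = 0.0010
  colorless waxy: (602 − 572.25)² / 572.25 = 1.5466
χ² = 0.1836 + 0.7166 + 0.0010 + 1.5466 = 2.4478 ≈ 2.448
Degrees of freedom = 4 − 1 = 3; critical value at α = 0.05 is 7.815.
Since 2.448 < 7.815, we fail to reject the null hypothesis — the data are consistent with the 1:1:1:1 ratio.

2.448; consistent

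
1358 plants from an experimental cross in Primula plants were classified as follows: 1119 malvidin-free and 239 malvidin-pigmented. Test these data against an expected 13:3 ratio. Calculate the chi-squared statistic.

Expected counts for N = 1358 under a 13:3 ratio (total parts = 16):
  malvidin-free: 1358 × 13/16 = 1103.375
  malvidin-pigmented: 1358 × 3/16 = 254.625
χ² = Σ (O − E)² / E
  malvidin-free: (1119 − 1103.375)² / 1103.375 = 0.2213
  malvidin-pigmented: (239 − 254.625)² / 254.625 = 0.9588
χ² = 0.2213 + 0.9588 = 1.1801 ≈ 1.180

1.180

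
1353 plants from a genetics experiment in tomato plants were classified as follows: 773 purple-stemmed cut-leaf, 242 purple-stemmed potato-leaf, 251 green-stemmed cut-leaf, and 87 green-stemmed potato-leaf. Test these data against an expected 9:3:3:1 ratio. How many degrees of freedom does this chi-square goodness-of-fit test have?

A goodness-of-fit test with 4 phenotype classes has df = 4 − 1 = 3.

3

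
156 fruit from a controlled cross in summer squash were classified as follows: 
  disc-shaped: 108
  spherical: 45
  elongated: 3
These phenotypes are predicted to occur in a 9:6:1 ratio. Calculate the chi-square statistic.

Under the 9:6:1 hypothesis (Σ ratio = 16, N = 156):
  disc-shaped: 156 × 9/16 = 87.75
  spherical: 156 × 6/16 = 58.5
  elongated: 156 × 1/16 = 9.75
χ² = Σ (O − E)² / E
  disc-shaped: (108 − 87.75)² / 87.75 = 4.6731
  spherical: (45 − 58.5)² / 58.5 = 3.1154
  elongated: (3 − 9.75)² / 9.75 = 4.6731
χ² = 4.6731 + 3.1154 + 4.6731 = 12.4616 ≈ 12.462

12.462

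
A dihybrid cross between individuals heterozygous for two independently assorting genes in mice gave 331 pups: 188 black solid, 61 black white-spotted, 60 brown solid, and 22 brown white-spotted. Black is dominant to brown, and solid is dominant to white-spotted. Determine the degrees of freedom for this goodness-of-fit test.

3

A dihybrid F₂ with independent assortment and complete dominance at both loci gives a 9:3:3:1 phenotypic ratio.
A goodness-of-fit test with 4 phenotype classes has df = 4 − 1 = 3.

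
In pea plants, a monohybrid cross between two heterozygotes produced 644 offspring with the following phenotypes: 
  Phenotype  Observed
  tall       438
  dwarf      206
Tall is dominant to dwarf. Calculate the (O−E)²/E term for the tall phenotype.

For a monohybrid cross between heterozygotes with complete dominance, the expected phenotypic ratio is 3:1.
Expected counts for N = 644 under a 3:1 ratio (total parts = 4):
  tall: 644 × 3/4 = 483
  dwarf: 644 × 1/4 = 161
Contribution of tall: (438 − 483)² / 483 = 4.1925

4.193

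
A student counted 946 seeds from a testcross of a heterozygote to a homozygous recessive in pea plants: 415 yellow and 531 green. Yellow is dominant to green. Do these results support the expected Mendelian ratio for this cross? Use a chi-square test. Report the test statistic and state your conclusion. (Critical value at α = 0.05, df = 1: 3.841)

14.224; not consistent

A testcross of a heterozygote (Aa × aa) gives a 1:1 phenotypic ratio.
Total ratio parts = 2. Expected numbers out of 946:
  yellow: 946 × 1/2 = 473
  green: 946 × 1/2 = 473
χ² = Σ (O − E)² / E
  yellow: (415 − 473)² / 473 = 7.1121
  green: (531 − 473)² / 473 = 7.1121
χ² = 7.1121 + 7.1121 = 14.2242 ≈ 14.224
Degrees of freedom = 2 − 1 = 1; critical value at α = 0.05 is 3.841.
Since 14.224 > 3.841, we reject the null hypothesis — the data do not fit the 1:1 ratio.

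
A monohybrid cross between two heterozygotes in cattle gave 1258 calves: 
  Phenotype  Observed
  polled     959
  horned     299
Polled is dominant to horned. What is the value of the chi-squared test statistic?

For a monohybrid cross between heterozygotes with complete dominance, the expected phenotypic ratio is 3:1.
Expected counts for N = 1258 under a 3:1 ratio (total parts = 4):
  polled: 1258 × 3/4 = 943.5
  horned: 1258 × 1/4 = 314.5
χ² = Σ (O − E)² / E
  polled: (959 − 943.5)² / 943.5 = 0.2546
  horned: (299 − 314.5)² / 314.5 = 0.7639
χ² = 0.2546 + 0.7639 = 1.0185 ≈ 1.019

1.019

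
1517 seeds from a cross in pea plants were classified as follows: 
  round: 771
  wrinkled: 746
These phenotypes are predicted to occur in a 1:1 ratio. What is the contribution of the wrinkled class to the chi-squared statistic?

Expected counts for N = 1517 under a 1:1 ratio (total parts = 2):
  round: 1517 × 1/2 = 758.5
  wrinkled: 1517 × 1/2 = 758.5
Contribution of wrinkled: (746 − 758.5)² / 758.5 = 0.2060

0.206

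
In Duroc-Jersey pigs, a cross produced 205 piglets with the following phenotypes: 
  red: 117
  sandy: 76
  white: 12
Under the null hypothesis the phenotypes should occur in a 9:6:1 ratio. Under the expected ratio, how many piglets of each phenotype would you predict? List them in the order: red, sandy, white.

Under the 9:6:1 hypothesis (Σ ratio = 16, N = 205):
  red: 205 × 9/16 = 115.3125
  sandy: 205 × 6/16 = 76.875
  white: 205 × 1/16 = 12.8125

115.3125, 76.875, 12.8125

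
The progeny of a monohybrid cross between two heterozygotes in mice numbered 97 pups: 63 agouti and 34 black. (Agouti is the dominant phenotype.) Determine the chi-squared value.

5.227

For a monohybrid cross between heterozygotes with complete dominance, the expected phenotypic ratio is 3:1.
Expected counts for N = 97 under a 3:1 ratio (total parts = 4):
  agouti: 97 × 3/4 = 72.75
  black: 97 × 1/4 = 24.25
χ² = Σ (O − E)² / E
  agouti: (63 − 72.75)² / 72.75 = 1.3067
  black: (34 − 24.25)² / 24.25 = 3.9201
χ² = 1.3067 + 3.9201 = 5.2268 ≈ 5.227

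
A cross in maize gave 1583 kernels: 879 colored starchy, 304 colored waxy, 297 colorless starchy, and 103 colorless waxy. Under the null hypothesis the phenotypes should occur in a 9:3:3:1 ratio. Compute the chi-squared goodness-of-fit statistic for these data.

Under the 9:3:3:1 hypothesis (Σ ratio = 16, N = 1583):
  colored starchy: 1583 × 9/16 = 890.4375
  colored waxy: 1583 × 3/16 = 296.8125
  colorless starchy: 1583 × 3/16 = 296.8125
  colorless waxy: 1583 × 1/16 = 98.9375
χ² = Σ (O − E)² / E
  colored starchy: (879 − 890.4375)² / 890.4375 = 0.1469
  colored waxy: (304 − 296.8125)² / 296.8125 = 0.1740
  colorless starchy: (297 − 296.8125)² / 296.8125 = 0.0001
  colorless waxy: (103 − 98.9375)² / 98.9375 = 0.1668
χ² = 0.1469 + 0.1740 + 0.0001 + 0.1668 = 0.4878 ≈ 0.488

0.488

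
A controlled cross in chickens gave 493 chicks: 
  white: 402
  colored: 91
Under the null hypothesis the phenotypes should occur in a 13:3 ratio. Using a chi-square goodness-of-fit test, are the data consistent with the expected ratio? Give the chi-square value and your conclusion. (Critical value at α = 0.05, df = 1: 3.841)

0.028; consistent

The 13:3 ratio has 16 parts, so with N = 493 the expected counts are:
  white: 493 × 13/16 = 400.5625
  colored: 493 × 3/16 = 92.4375
χ² = Σ (O − E)² / E
  white: (402 − 400.5625)² / 400.5625 = 0.0052
  colored: (91 − 92.4375)² / 92.4375 = 0.0224
χ² = 0.0052 + 0.0224 = 0.0276 ≈ 0.028
Degrees of freedom = 2 − 1 = 1; critical value at α = 0.05 is 3.841.
Since 0.028 < 3.841, we fail to reject the null hypothesis — the data are consistent with the 13:3 ratio.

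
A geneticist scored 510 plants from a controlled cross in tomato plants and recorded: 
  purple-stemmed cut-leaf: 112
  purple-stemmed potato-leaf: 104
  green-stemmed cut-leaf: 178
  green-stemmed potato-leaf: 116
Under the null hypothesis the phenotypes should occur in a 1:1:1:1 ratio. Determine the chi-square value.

Under the 1:1:1:1 hypothesis (Σ ratio = 4, N = 510):
  purple-stemmed cut-leaf: 510 × 1/4 = 127.5
  purple-stemmed potato-leaf: 510 × 1/4 = 127.5
  green-stemmed cut-leaf: 510 × 1/4 = 127.5
  green-stemmed potato-leaf: 510 × 1/4 = 127.5
χ² = Σ (O − E)² / E
  purple-stemmed cut-leaf: (112 − 127.5)² / 127.5 = 1.8843
  purple-stemmed potato-leaf: (104 − 127.5)² / 127.5 = 4.3314
  green-stemmed cut-leaf: (178 − 127.5)² / 127.5 = 20.0020
  green-stemmed potato-leaf: (116 − 127.5)² / 127.5 = 1.0373
χ² = 1.8843 + 4.3314 + 20.0020 + 1.0373 = 27.255

27.255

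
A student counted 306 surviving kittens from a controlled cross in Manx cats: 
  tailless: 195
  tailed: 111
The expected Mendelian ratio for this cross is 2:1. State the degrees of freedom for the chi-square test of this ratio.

A goodness-of-fit test with 2 phenotype classes has df = 2 − 1 = 1.

1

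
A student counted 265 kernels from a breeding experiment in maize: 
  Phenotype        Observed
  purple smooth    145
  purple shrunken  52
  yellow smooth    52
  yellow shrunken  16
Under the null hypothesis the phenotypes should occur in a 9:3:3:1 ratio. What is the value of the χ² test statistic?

0.345

The 9:3:3:1 ratio has 16 parts, so with N = 265 the expected counts are:
  purple smooth: 265 × 9/16 = 149.0625
  purple shrunken: 265 × 3/16 = 49.6875
  yellow smooth: 265 × 3/16 = 49.6875
  yellow shrunken: 265 × 1/16 = 16.5625
χ² = Σ (O − E)² / E
  purple smooth: (145 − 149.0625)² / 149.0625 = 0.1107
  purple shrunken: (52 − 49.6875)² / 49.6875 = 0.1076
  yellow smooth: (52 − 49.6875)² / 49.6875 = 0.1076
  yellow shrunken: (16 − 16.5625)² / 16.5625 = 0.0191
χ² = 0.1107 + 0.1076 + 0.1076 + 0.0191 = 0.345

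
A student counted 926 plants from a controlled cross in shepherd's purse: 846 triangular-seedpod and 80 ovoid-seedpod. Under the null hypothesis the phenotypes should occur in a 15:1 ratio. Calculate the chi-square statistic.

9.022

The 15:1 ratio has 16 parts, so with N = 926 the expected counts are:
  triangular-seedpod: 926 × 15/16 = 868.125
  ovoid-seedpod: 926 × 1/16 = 57.875
χ² = Σ (O − E)² / E
  triangular-seedpod: (846 − 868.125)² / 868.125 = 0.5639
  ovoid-seedpod: (80 − 57.875)² / 57.875 = 8.4582
χ² = 0.5639 + 8.4582 = 9.0221 ≈ 9.022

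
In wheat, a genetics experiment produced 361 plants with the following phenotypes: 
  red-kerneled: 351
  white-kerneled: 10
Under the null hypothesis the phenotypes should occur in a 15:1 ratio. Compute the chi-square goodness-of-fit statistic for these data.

The 15:1 ratio has 16 parts, so with N = 361 the expected counts are:
  red-kerneled: 361 × 15/16 = 338.4375
  white-kerneled: 361 × 1/16 = 22.5625
χ² = Σ (O − E)² / E
  red-kerneled: (351 − 338.4375)² / 338.4375 = 0.4663
  white-kerneled: (10 − 22.5625)² / 22.5625 = 6.9946
χ² = 0.4663 + 6.9946 = 7.4609 ≈ 7.461

7.461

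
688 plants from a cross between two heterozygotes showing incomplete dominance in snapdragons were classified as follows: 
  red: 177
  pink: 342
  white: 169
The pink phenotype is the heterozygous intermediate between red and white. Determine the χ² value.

0.209

With incomplete dominance, a heterozygote × heterozygote cross gives a 1:2:1 phenotypic ratio.
Under the 1:2:1 hypothesis (Σ ratio = 4, N = 688):
  red: 688 × 1/4 = 172
  pink: 688 × 2/4 = 344
  white: 688 × 1/4 = 172
χ² = Σ (O − E)² / E
  red: (177 − 172)² / 172 = 0.1453
  pink: (342 − 344)² / 344 = 0.0116
  white: (169 − 172)² / 172 = 0.0523
χ² = 0.1453 + 0.0116 + 0.0523 = 0.2092 ≈ 0.209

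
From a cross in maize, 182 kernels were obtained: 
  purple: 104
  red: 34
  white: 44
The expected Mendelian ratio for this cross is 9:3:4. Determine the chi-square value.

Total ratio parts = 16. Expected numbers out of 182:
  purple: 182 × 9/16 = 102.375
  red: 182 × 3/16 = 34.125
  white: 182 × 4/16 = 45.5
χ² = Σ (O − E)² / E
  purple: (104 − 102.375)² / 102.375 = 0.0258
  red: (34 − 34.125)² / 34.125 = 0.0005
  white: (44 − 45.5)² / 45.5 = 0.0495
χ² = 0.0258 + 0.0005 + 0.0495 = 0.0758 ≈ 0.076

0.076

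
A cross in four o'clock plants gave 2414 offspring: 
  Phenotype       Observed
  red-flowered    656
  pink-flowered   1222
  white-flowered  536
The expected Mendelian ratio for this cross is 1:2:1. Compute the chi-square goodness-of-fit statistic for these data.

Total ratio parts = 4. Expected numbers out of 2414:
  red-flowered: 2414 × 1/4 = 603.5
  pink-flowered: 2414 × 2/4 = 1207
  white-flowered: 2414 × 1/4 = 603.5
χ² = Σ (O − E)² / E
  red-flowered: (656 − 603.5)² / 603.5 = 4.5671
  pink-flowered: (1222 − 1207)² / 1207 = 0.1864
  white-flowered: (536 − 603.5)² / 603.5 = 7.5497
χ² = 4.5671 + 0.1864 + 7.5497 = 12.3032 ≈ 12.303

12.303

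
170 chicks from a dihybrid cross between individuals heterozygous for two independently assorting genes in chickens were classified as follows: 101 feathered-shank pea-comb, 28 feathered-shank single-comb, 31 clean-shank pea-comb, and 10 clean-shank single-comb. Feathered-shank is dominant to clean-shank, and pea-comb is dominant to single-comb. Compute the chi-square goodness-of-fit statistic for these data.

A dihybrid F₂ with independent assortment and complete dominance at both loci gives a 9:3:3:1 phenotypic ratio.
Under the 9:3:3:1 hypothesis (Σ ratio = 16, N = 170):
  feathered-shank pea-comb: 170 × 9/16 = 95.625
  feathered-shank single-comb: 170 × 3/16 = 31.875
  clean-shank pea-comb: 170 × 3/16 = 31.875
  clean-shank single-comb: 170 × 1/16 = 10.625
χ² = Σ (O − E)² / E
  feathered-shank pea-comb: (101 − 95.625)² / 95.625 = 0.3021
  feathered-shank single-comb: (28 − 31.875)² / 31.875 = 0.4711
  clean-shank pea-comb: (31 − 31.875)² / 31.875 = 0.0240
  clean-shank single-comb: (10 − 10.625)² / 10.625 = 0.0368
χ² = 0.3021 + 0.4711 + 0.0240 + 0.0368 = 0.834

0.834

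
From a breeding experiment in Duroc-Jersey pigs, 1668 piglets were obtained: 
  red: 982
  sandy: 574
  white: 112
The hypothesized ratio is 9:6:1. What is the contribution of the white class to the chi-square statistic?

Under the 9:6:1 hypothesis (Σ ratio = 16, N = 1668):
  red: 1668 × 9/16 = 938.25
  sandy: 1668 × 6/16 = 625.5
  white: 1668 × 1/16 = 104.25
Contribution of white: (112 − 104.25)² / 104.25 = 0.5761

0.576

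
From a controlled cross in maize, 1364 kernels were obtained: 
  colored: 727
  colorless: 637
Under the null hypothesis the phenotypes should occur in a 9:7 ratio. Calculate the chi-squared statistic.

4.826

Under the 9:7 hypothesis (Σ ratio = 16, N = 1364):
  colored: 1364 × 9/16 = 767.25
  colorless: 1364 × 7/16 = 596.75
χ² = Σ (O − E)² / E
  colored: (727 − 767.25)² / 767.25 = 2.1115
  colorless: (637 − 596.75)² / 596.75 = 2.7148
χ² = 2.1115 + 2.7148 = 4.8263 ≈ 4.826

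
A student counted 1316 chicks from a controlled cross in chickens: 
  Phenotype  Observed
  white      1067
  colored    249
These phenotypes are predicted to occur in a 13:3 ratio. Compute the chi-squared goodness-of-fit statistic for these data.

0.025

The 13:3 ratio has 16 parts, so with N = 1316 the expected counts are:
  white: 1316 × 13/16 = 1069.25
  colored: 1316 × 3/16 = 246.75
χ² = Σ (O − E)² / E
  white: (1067 − 1069.25)² / 1069.25 = 0.0047
  colored: (249 − 246.75)² / 246.75 = 0.0205
χ² = 0.0047 + 0.0205 = 0.0252 ≈ 0.025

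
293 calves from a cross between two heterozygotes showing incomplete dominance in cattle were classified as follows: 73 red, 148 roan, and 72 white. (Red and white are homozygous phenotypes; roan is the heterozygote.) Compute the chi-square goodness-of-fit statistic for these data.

0.038

With incomplete dominance, a heterozygote × heterozygote cross gives a 1:2:1 phenotypic ratio.
Expected counts for N = 293 under a 1:2:1 ratio (total parts = 4):
  red: 293 × 1/4 = 73.25
  roan: 293 × 2/4 = 146.5
  white: 293 × 1/4 = 73.25
χ² = Σ (O − E)² / E
  red: (73 − 73.25)² / 73.25 = 0.0009
  roan: (148 − 146.5)² / 146.5 = 0.0154
  white: (72 − 73.25)² / 73.25 = 0.0213
χ² = 0.0009 + 0.0154 + 0.0213 = 0.0376 ≈ 0.038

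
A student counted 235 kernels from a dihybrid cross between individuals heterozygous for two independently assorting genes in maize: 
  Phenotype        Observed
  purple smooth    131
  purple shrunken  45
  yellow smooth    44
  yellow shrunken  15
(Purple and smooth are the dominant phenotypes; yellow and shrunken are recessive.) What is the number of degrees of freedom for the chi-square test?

3

A dihybrid F₂ with independent assortment and complete dominance at both loci gives a 9:3:3:1 phenotypic ratio.
A goodness-of-fit test with 4 phenotype classes has df = 4 − 1 = 3.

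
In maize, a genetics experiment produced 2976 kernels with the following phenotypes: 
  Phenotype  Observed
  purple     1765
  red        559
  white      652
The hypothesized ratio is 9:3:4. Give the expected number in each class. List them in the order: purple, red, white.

Expected counts for N = 2976 under a 9:3:4 ratio (total parts = 16):
  purple: 2976 × 9/16 = 1674
  red: 2976 × 3/16 = 558
  white: 2976 × 4/16 = 744

1674, 558, 744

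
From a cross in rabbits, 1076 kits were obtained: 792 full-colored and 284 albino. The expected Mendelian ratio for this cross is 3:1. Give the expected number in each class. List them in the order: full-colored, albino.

Under the 3:1 hypothesis (Σ ratio = 4, N = 1076):
  full-colored: 1076 × 3/4 = 807
  albino: 1076 × 1/4 = 269

807, 269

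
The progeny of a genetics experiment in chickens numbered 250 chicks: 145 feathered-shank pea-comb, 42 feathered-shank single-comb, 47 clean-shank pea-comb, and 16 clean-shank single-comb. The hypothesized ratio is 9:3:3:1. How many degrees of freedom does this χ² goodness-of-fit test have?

3

A goodness-of-fit test with 4 phenotype classes has df = 4 − 1 = 3.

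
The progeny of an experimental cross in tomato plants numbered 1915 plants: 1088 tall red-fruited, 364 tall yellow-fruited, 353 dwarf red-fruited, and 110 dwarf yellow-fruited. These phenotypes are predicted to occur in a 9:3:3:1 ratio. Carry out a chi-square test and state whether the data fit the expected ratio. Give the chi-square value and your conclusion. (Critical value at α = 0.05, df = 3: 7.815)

1.063; consistent

Total ratio parts = 16. Expected numbers out of 1915:
  tall red-fruited: 1915 × 9/16 = 1077.1875
  tall yellow-fruited: 1915 × 3/16 = 359.0625
  dwarf red-fruited: 1915 × 3/16 = 359.0625
  dwarf yellow-fruited: 1915 × 1/16 = 119.6875
χ² = Σ (O − E)² / E
  tall red-fruited: (1088 − 1077.1875)² / 1077.1875 = 0.1085
  tall yellow-fruited: (364 − 359.0625)² / 359.0625 = 0.0679
  dwarf red-fruited: (353 − 359.0625)² / 359.0625 = 0.1024
  dwarf yellow-fruited: (110 − 119.6875)² / 119.6875 = 0.7841
χ² = 0.1085 + 0.0679 + 0.1024 + 0.7841 = 1.0629 ≈ 1.063
Degrees of freedom = 4 − 1 = 3; critical value at α = 0.05 is 7.815.
Since 1.063 < 7.815, we fail to reject the null hypothesis — the data are consistent with the 9:3:3:1 ratio.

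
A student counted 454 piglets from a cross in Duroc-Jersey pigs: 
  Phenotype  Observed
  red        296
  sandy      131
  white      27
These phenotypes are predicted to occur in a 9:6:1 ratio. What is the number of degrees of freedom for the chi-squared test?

A goodness-of-fit test with 3 phenotype classes has df = 3 − 1 = 2.

2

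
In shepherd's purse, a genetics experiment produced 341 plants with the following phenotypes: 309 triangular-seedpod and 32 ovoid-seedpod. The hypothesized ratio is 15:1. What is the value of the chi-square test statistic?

Expected counts for N = 341 under a 15:1 ratio (total parts = 16):
  triangular-seedpod: 341 × 15/16 = 319.6875
  ovoid-seedpod: 341 × 1/16 = 21.3125
χ² = Σ (O − E)² / E
  triangular-seedpod: (309 − 319.6875)² / 319.6875 = 0.3573
  ovoid-seedpod: (32 − 21.3125)² / 21.3125 = 5.3594
χ² = 0.3573 + 5.3594 = 5.7167 ≈ 5.717

5.717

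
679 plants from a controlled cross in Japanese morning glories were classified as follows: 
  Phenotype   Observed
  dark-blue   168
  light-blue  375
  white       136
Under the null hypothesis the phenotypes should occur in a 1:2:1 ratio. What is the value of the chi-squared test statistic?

The 1:2:1 ratio has 4 parts, so with N = 679 the expected counts are:
  dark-blue: 679 × 1/4 = 169.75
  light-blue: 679 × 2/4 = 339.5
  white: 679 × 1/4 = 169.75
χ² = Σ (O − E)² / E
  dark-blue: (168 − 169.75)² / 169.75 = 0.0180
  light-blue: (375 − 339.5)² / 339.5 = 3.7121
  white: (136 − 169.75)² / 169.75 = 6.7102
χ² = 0.0180 + 3.7121 + 6.7102 = 10.4403 ≈ 10.440

10.440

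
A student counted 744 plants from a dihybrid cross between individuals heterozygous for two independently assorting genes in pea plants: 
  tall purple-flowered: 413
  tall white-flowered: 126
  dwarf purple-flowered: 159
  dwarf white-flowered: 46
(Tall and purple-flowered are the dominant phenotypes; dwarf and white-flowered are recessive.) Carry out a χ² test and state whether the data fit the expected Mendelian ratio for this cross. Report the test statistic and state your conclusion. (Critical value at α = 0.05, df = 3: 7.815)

A dihybrid F₂ with independent assortment and complete dominance at both loci gives a 9:3:3:1 phenotypic ratio.
Expected counts for N = 744 under a 9:3:3:1 ratio (total parts = 16):
  tall purple-flowered: 744 × 9/16 = 418.5
  tall white-flowered: 744 × 3/16 = 139.5
  dwarf purple-flowered: 744 × 3/16 = 139.5
  dwarf white-flowered: 744 × 1/16 = 46.5
χ² = Σ (O − E)² / E
  tall purple-flowered: (413 − 418.5)² / 418.5 = 0.0723
  tall white-flowered: (126 − 139.5)² / 139.5 = 1.3065
  dwarf purple-flowered: (159 − 139.5)² / 139.5 = 2.7258
  dwarf white-flowered: (46 − 46.5)² / 46.5 = 0.0054
χ² = 0.0723 + 1.3065 + 2.7258 + 0.0054 = 4.110
Degrees of freedom = 4 − 1 = 3; critical value at α = 0.05 is 7.815.
Since 4.110 < 7.815, we fail to reject the null hypothesis — the data are consistent with the 9:3:3:1 ratio.

4.110; consistent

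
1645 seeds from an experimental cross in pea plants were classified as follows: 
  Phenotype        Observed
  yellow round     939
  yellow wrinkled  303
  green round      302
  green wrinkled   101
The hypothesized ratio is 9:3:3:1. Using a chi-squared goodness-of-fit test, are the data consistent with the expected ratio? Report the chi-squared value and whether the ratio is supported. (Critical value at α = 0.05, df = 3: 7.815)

0.465; consistent

Under the 9:3:3:1 hypothesis (Σ ratio = 16, N = 1645):
  yellow round: 1645 × 9/16 = 925.3125
  yellow wrinkled: 1645 × 3/16 = 308.4375
  green round: 1645 × 3/16 = 308.4375
  green wrinkled: 1645 × 1/16 = 102.8125
χ² = Σ (O − E)² / E
  yellow round: (939 − 925.3125)² / 925.3125 = 0.2025
  yellow wrinkled: (303 − 308.4375)² / 308.4375 = 0.0959
  green round: (302 − 308.4375)² / 308.4375 = 0.1344
  green wrinkled: (101 − 102.8125)² / 102.8125 = 0.0320
χ² = 0.2025 + 0.0959 + 0.1344 + 0.0320 = 0.4648 ≈ 0.465
Degrees of freedom = 4 − 1 = 3; critical value at α = 0.05 is 7.815.
Since 0.465 < 7.815, we fail to reject the null hypothesis — the data are consistent with the 9:3:3:1 ratio.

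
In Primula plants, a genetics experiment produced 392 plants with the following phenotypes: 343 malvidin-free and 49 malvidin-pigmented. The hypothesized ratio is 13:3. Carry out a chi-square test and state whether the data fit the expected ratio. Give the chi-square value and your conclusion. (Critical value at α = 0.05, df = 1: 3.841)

Under the 13:3 hypothesis (Σ ratio = 16, N = 392):
  malvidin-free: 392 × 13/16 = 318.5
  malvidin-pigmented: 392 × 3/16 = 73.5
χ² = Σ (O − E)² / E
  malvidin-free: (343 − 318.5)² / 318.5 = 1.8846
  malvidin-pigmented: (49 − 73.5)² / 73.5 = 8.1667
χ² = 1.8846 + 8.1667 = 10.0513 ≈ 10.051
Degrees of freedom = 2 − 1 = 1; critical value at α = 0.05 is 3.841.
Since 10.051 > 3.841, we reject the null hypothesis — the data do not fit the 13:3 ratio.

10.051; not consistent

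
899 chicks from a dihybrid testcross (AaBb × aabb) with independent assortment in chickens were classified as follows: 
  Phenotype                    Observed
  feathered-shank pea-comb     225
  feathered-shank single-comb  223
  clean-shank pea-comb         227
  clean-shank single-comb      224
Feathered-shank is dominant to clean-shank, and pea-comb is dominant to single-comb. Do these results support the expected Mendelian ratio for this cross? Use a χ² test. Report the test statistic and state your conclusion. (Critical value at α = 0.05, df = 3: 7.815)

A dihybrid testcross with independent assortment gives a 1:1:1:1 ratio.
Expected counts for N = 899 under a 1:1:1:1 ratio (total parts = 4):
  feathered-shank pea-comb: 899 × 1/4 = 224.75
  feathered-shank single-comb: 899 × 1/4 = 224.75
  clean-shank pea-comb: 899 × 1/4 = 224.75
  clean-shank single-comb: 899 × 1/4 = 224.75
χ² = Σ (O − E)² / E
  feathered-shank pea-comb: (225 − 224.75)² / 224.75 = 0.0003
  feathered-shank single-comb: (223 − 224.75)² / 224.75 = 0.0136
  clean-shank pea-comb: (227 − 224.75)² / 224.75 = 0.0225
  clean-shank single-comb: (224 − 224.75)² / 224.75 = 0.0025
χ² = 0.0003 + 0.0136 + 0.0225 + 0.0025 = 0.0389 ≈ 0.039
Degrees of freedom = 4 − 1 = 3; critical value at α = 0.05 is 7.815.
Since 0.039 < 7.815, we fail to reject the null hypothesis — the data are consistent with the 1:1:1:1 ratio.

0.039; consistent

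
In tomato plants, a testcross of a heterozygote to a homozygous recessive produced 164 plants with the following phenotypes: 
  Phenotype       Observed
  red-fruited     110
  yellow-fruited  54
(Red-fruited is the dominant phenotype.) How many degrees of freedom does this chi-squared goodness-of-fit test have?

A testcross of a heterozygote (Aa × aa) gives a 1:1 phenotypic ratio.
A goodness-of-fit test with 2 phenotype classes has df = 2 − 1 = 1.

1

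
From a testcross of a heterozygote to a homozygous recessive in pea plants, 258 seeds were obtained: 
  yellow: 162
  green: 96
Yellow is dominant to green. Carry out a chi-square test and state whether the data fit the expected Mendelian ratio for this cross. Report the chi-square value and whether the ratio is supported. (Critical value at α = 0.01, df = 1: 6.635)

A testcross of a heterozygote (Aa × aa) gives a 1:1 phenotypic ratio.
Total ratio parts = 2. Expected numbers out of 258:
  yellow: 258 × 1/2 = 129
  green: 258 × 1/2 = 129
χ² = Σ (O − E)² / E
  yellow: (162 − 129)² / 129 = 8.4419
  green: (96 − 129)² / 129 = 8.4419
χ² = 8.4419 + 8.4419 = 16.8838 ≈ 16.884
Degrees of freedom = 2 − 1 = 1; critical value at α = 0.01 is 6.635.
Since 16.884 > 6.635, we reject the null hypothesis — the data do not fit the 1:1 ratio.

16.884; not consistent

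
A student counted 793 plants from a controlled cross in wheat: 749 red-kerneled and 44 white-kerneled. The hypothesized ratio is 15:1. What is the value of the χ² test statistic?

0.666

The 15:1 ratio has 16 parts, so with N = 793 the expected counts are:
  red-kerneled: 793 × 15/16 = 743.4375
  white-kerneled: 793 × 1/16 = 49.5625
χ² = Σ (O − E)² / E
  red-kerneled: (749 − 743.4375)² / 743.4375 = 0.0416
  white-kerneled: (44 − 49.5625)² / 49.5625 = 0.6243
χ² = 0.0416 + 0.6243 = 0.6659 ≈ 0.666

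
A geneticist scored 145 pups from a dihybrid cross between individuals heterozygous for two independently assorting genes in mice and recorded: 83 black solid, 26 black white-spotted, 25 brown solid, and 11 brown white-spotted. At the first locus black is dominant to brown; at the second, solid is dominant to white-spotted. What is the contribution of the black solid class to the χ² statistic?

0.025

A dihybrid F₂ with independent assortment and complete dominance at both loci gives a 9:3:3:1 phenotypic ratio.
Total ratio parts = 16. Expected numbers out of 145:
  black solid: 145 × 9/16 = 81.5625
  black white-spotted: 145 × 3/16 = 27.1875
  brown solid: 145 × 3/16 = 27.1875
  brown white-spotted: 145 × 1/16 = 9.0625
Contribution of black solid: (83 − 81.5625)² / 81.5625 = 0.0253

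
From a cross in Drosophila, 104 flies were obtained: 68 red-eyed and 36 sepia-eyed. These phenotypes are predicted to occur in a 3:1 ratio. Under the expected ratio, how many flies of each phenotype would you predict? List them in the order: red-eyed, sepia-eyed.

78, 26

Expected counts for N = 104 under a 3:1 ratio (total parts = 4):
  red-eyed: 104 × 3/4 = 78
  sepia-eyed: 104 × 1/4 = 26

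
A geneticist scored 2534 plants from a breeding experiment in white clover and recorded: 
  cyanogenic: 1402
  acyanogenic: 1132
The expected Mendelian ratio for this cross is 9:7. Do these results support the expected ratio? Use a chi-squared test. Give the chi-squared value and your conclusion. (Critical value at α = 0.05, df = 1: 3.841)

Under the 9:7 hypothesis (Σ ratio = 16, N = 2534):
  cyanogenic: 2534 × 9/16 = 1425.375
  acyanogenic: 2534 × 7/16 = 1108.625
χ² = Σ (O − E)² / E
  cyanogenic: (1402 − 1425.375)² / 1425.375 = 0.3833
  acyanogenic: (1132 − 1108.625)² / 1108.625 = 0.4929
χ² = 0.3833 + 0.4929 = 0.8762 ≈ 0.876
Degrees of freedom = 2 − 1 = 1; critical value at α = 0.05 is 3.841.
Since 0.876 < 3.841, we fail to reject the null hypothesis — the data are consistent with the 9:7 ratio.

0.876; consistent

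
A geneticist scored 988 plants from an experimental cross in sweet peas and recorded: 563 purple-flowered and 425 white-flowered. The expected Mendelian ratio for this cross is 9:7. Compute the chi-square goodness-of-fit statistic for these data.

0.216

Total ratio parts = 16. Expected numbers out of 988:
  purple-flowered: 988 × 9/16 = 555.75
  white-flowered: 988 × 7/16 = 432.25
χ² = Σ (O − E)² / E
  purple-flowered: (563 − 555.75)² / 555.75 = 0.0946
  white-flowered: (425 − 432.25)² / 432.25 = 0.1216
χ² = 0.0946 + 0.1216 = 0.2162 ≈ 0.216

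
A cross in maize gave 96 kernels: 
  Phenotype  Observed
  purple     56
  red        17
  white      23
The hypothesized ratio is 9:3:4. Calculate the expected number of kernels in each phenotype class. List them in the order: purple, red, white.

Total ratio parts = 16. Expected numbers out of 96:
  purple: 96 × 9/16 = 54
  red: 96 × 3/16 = 18
  white: 96 × 4/16 = 24

54, 18, 24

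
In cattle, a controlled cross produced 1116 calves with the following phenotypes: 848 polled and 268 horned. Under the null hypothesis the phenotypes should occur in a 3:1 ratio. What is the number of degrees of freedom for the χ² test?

A goodness-of-fit test with 2 phenotype classes has df = 2 − 1 = 1.

1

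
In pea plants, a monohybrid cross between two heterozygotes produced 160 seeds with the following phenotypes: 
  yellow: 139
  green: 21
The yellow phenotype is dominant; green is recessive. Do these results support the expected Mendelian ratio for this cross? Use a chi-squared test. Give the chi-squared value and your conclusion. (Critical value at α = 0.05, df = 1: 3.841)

12.033; not consistent

For a monohybrid cross between heterozygotes with complete dominance, the expected phenotypic ratio is 3:1.
Expected counts for N = 160 under a 3:1 ratio (total parts = 4):
  yellow: 160 × 3/4 = 120
  green: 160 × 1/4 = 40
χ² = Σ (O − E)² / E
  yellow: (139 − 120)² / 120 = 3.0083
  green: (21 − 40)² / 40 = 9.0250
χ² = 3.0083 + 9.0250 = 12.0333 ≈ 12.033
Degrees of freedom = 2 − 1 = 1; critical value at α = 0.05 is 3.841.
Since 12.033 > 3.841, we reject the null hypothesis — the data do not fit the 3:1 ratio.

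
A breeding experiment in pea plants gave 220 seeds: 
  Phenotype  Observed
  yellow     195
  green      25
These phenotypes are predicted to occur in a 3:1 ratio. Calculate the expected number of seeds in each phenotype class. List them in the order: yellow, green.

165, 55

Total ratio parts = 4. Expected numbers out of 220:
  yellow: 220 × 3/4 = 165
  green: 220 × 1/4 = 55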